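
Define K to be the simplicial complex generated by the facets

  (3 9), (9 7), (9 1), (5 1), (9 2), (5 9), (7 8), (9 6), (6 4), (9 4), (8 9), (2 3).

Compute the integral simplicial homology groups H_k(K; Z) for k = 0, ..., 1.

Order the vertices as 1 < 2 < 3 < 4 < 5 < 6 < 7 < 8 < 9. Listing each simplex with vertices in this order, K has dimension 1 with simplices:

  0-simplices (9): [1], [2], [3], [4], [5], [6], [7], [8], [9]
  1-simplices (12): [1,5], [1,9], [2,3], [2,9], [3,9], [4,6], [4,9], [5,9], [6,9], [7,8], [7,9], [8,9]

giving chain groups C_0 ≅ Z^9, C_1 ≅ Z^12.

∂_1: C_1 → C_0 maps an edge to its endpoints' difference, ∂[p,q] = q − p. For instance
  ∂[7,8] = [8] − [7].
The resulting 9×12 matrix has rank 8, and its Smith normal form has invariant factors (1,1,1,1,1,1,1,1).

Computing H_k = (kernel of ∂_k) / (image of ∂_{k+1}):

  H_0: rank C_0 − rank ∂_1 = 9 − 8 = 1, and the invariant factors of ∂_1 are all 1, so H_0 ≅ Z.
  H_1: rank ker ∂_1 − rank ∂_2 = (12 − 8) − 0 = 4, and there is no ∂_2, so H_1 ≅ Z^4.

As a check, the Euler characteristic is 9 − 12 = -3, which agrees with 1 − 4 = -3.
(K is a triangulation of a wedge of 4 circles.)

H_0 = Z,  H_1 = Z^4.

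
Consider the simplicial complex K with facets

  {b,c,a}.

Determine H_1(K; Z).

H_1 ≅ 0.

K has 3 vertices, 3 edges, 1 triangle.
rank ∂_1 = 2, rank ∂_2 = 1 ⇒ b_1 = 3 − 2 − 1 = 0; all invariant factors of ∂_2 are 1 so no torsion. So H_1 ≅ 0.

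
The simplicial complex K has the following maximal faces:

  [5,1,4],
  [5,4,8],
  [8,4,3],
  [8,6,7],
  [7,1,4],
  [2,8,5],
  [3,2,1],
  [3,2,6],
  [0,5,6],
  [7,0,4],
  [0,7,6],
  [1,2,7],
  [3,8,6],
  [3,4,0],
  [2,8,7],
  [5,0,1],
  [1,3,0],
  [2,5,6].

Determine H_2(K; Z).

H_2 ≅ 0.

Take the total order 0 < 1 < 2 < 3 < 4 < 5 < 6 < 7 < 8 on the vertex set. Then K (dimension 2) consists of the simplices:

  0-simplices (9): [0], [1], [2], [3], [4], [5], [6], [7], [8]
  1-simplices (27): (27 of them)
  2-simplices (18): [0,1,3], [0,1,5], [0,3,4], [0,4,7], [0,5,6], [0,6,7], [1,2,3], [1,2,7], [1,4,5], [1,4,7], [2,3,6], [2,5,6], [2,5,8], [2,7,8], [3,4,8], [3,6,8], [4,5,8], [6,7,8]

Hence C_0 ≅ Z^9, C_1 ≅ Z^27, C_2 ≅ Z^18.

The boundary map ∂_1: C_1 → C_0 is given by ∂[p,q] = [q] − [p]. For instance
  ∂[2,8] = [8] − [2].
The resulting 9×27 matrix has rank 8, and its Smith normal form has invariant factors (1,1,1,1,1,1,1,1).

The boundary map ∂_2: C_2 → C_1 maps a triangle to the signed sum of its edges. For instance
  ∂[2,5,8] = [5,8] − [2,8] + [2,5],
  ∂[1,4,7] = [4,7] − [1,7] + [1,4].
As a 27×18 matrix over Z this has rank 18, with invariant factors (1,1,1,1,1,1,1,1,1,1,1,1,1,1,1,1,1,2).

Computing H_k = (kernel of ∂_k) / (image of ∂_{k+1}):

  H_2: rank ker ∂_2 − rank ∂_3 = (18 − 18) − 0 = 0, and there is no ∂_3, so H_2 = 0.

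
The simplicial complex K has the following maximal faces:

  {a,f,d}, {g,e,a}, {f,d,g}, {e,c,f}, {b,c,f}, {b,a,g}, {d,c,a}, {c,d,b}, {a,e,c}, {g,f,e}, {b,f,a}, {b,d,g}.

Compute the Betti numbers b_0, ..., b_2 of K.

We work with the vertex ordering a < b < c < d < e < f < g. The simplices of K, each written with vertices in increasing order, are:

  0-simplices (7): a, b, c, d, e, f, g
  1-simplices (18): ab, ac, ad, ae, af, ag, bc, bd, bf, bg, cd, ce, cf, df, dg, ef, eg, fg
  2-simplices (12): abf, abg, acd, ace, adf, aeg, bcd, bcf, bdg, cef, dfg, efg

so the chain groups are C_0 ≅ Z^7, C_1 ≅ Z^18, C_2 ≅ Z^12.

The boundary map ∂_1: C_1 → C_0 maps an edge to its endpoints' difference, ∂[p,q] = q − p.
The resulting 7×18 matrix has rank 6, and its Smith normal form has invariant factors (1,1,1,1,1,1).

∂_2: C_2 → C_1 acts by ∂[p,q,r] = [q,r] − [p,r] + [p,q]. For instance
  ∂adf = df − af + ad,
  ∂ace = ce − ae + ac.
This gives a 18×12 integer matrix of rank 12; reducing to Smith normal form yields diagonal entries (1,1,1,1,1,1,1,1,1,1,1,2).

Now H_k = ker ∂_k / im ∂_{k+1}, so:

  H_0: rank C_0 − rank ∂_1 = 7 − 6 = 1, and the invariant factors of ∂_1 are all 1, so H_0 ≅ Z.
  H_1: rank ker ∂_1 − rank ∂_2 = (18 − 6) − 12 = 0, and ∂_2 has invariant factor 2 > 1, so H_1 ≅ Z/2.
  H_2: rank ker ∂_2 − rank ∂_3 = (12 − 12) − 0 = 0, and there is no ∂_3, so H_2 ≅ 0.

As a check, the Euler characteristic is 7 − 18 + 12 = 1, which agrees with 1 − 0 + 0 = 1.

Hence the Betti numbers are b_0 = 1, b_1 = 0, b_2 = 0.

b_0 = 1, b_1 = 0, b_2 = 0.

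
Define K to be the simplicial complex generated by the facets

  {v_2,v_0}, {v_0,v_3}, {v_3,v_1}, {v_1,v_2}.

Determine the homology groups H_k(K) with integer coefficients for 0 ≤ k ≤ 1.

Order the vertices as v_0 < v_1 < v_2 < v_3. Listing each simplex with vertices in this order, K has dimension 1 with simplices:

  0-simplices (4): [v_0], [v_1], [v_2], [v_3]
  1-simplices (4): [v_0,v_2], [v_0,v_3], [v_1,v_2], [v_1,v_3]

giving chain groups C_0 ≅ Z^4, C_1 ≅ Z^4.

Boundary ∂_1: C_1 → C_0 is given by ∂[p,q] = [q] − [p].
This gives a 4×4 integer matrix of rank 3; reducing to Smith normal form yields diagonal entries (1,1,1).

Reading off H_k = ker ∂_k / im ∂_{k+1}:

  H_0: rank C_0 − rank ∂_1 = 4 − 3 = 1, and the invariant factors of ∂_1 are all 1, so H_0 = Z.
  H_1: rank ker ∂_1 − rank ∂_2 = (4 − 3) − 0 = 1, and there is no ∂_2, so H_1 = Z.

H_0 ≅ Z,  H_1 ≅ Z.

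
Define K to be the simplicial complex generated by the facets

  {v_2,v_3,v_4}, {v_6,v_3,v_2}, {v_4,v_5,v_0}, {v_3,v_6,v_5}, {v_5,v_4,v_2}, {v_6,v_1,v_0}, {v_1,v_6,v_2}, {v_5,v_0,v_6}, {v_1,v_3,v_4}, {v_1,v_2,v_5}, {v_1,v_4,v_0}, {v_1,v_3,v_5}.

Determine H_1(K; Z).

Take the total order v_0 < v_1 < v_2 < v_3 < v_4 < v_5 < v_6 on the vertex set. Then K (dimension 2) consists of the simplices:

  0-simplices (7): [v_0], [v_1], [v_2], [v_3], [v_4], [v_5], [v_6]
  1-simplices (18): (18 of them)
  2-simplices (12): (12 of them)

so the chain groups are C_0 ≅ Z^7, C_1 ≅ Z^18, C_2 ≅ Z^12.

Boundary ∂_1: C_1 → C_0 sends each edge [p,q] (with p < q) to q − p.
This gives a 7×18 integer matrix of rank 6; reducing to Smith normal form yields diagonal entries (1,1,1,1,1,1).

The boundary map ∂_2: C_2 → C_1 maps a triangle to the signed sum of its edges. For instance
  ∂[v_1,v_2,v_5] = [v_2,v_5] − [v_1,v_5] + [v_1,v_2],
  ∂[v_1,v_2,v_6] = [v_2,v_6] − [v_1,v_6] + [v_1,v_2].
As a 18×12 matrix over Z this has rank 12, with invariant factors (1,1,1,1,1,1,1,1,1,1,1,2).

From H_k ≅ ker(∂_k) / im(∂_{k+1}) we obtain:

  H_1: rank ker ∂_1 − rank ∂_2 = (18 − 6) − 12 = 0, and ∂_2 has invariant factor 2 > 1, so H_1 = Z/2.

H_1 ≅ Z/2.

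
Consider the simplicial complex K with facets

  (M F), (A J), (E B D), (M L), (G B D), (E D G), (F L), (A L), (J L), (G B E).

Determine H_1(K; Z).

Fix the vertex order A < B < D < E < F < G < J < L < M and write every simplex with vertices in increasing order. Then dim K = 2 and the simplices of K are:

  0-simplices (9): A, B, D, E, F, G, J, L, M
  1-simplices (12): AJ, AL, BD, BE, BG, DE, DG, EG, FL, FM, JL, LM
  2-simplices (4): BDE, BDG, BEG, DEG

giving chain groups C_0 ≅ Z^9, C_1 ≅ Z^12, C_2 ≅ Z^4.

The boundary map ∂_1: C_1 → C_0 sends each edge [p,q] (with p < q) to q − p.
As a 9×12 matrix over Z this has rank 7, with invariant factors (1,1,1,1,1,1,1).

∂_2: C_2 → C_1 acts by ∂[p,q,r] = [q,r] − [p,r] + [p,q]. For instance
  ∂BDE = DE − BE + BD,
  ∂BEG = EG − BG + BE.
The 12×4 boundary matrix has rank 3 and Smith normal form diag(1,1,1).

Computing H_k = (kernel of ∂_k) / (image of ∂_{k+1}):

  H_1: rank ker ∂_1 − rank ∂_2 = (12 − 7) − 3 = 2, and the invariant factors of ∂_2 are all 1, so H_1 ≅ Z^2.

(K is a triangulation of the disjoint union of a wedge of 2 circles and the 2-sphere S^2.)

H_1 = Z^2.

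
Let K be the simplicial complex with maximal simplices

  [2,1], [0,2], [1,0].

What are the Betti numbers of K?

Take the total order 0 < 1 < 2 on the vertex set. Then K (dimension 1) consists of the simplices:

  0-simplices (3): [0], [1], [2]
  1-simplices (3): [0,1], [0,2], [1,2]

so the chain groups are C_0 ≅ Z^3, C_1 ≅ Z^3.

∂_1: C_1 → C_0 is given by ∂[p,q] = [q] − [p]. For instance
  ∂[1,2] = [2] − [1].
This gives a 3×3 integer matrix of rank 2; reducing to Smith normal form yields diagonal entries (1,1).

Reading off H_k = ker ∂_k / im ∂_{k+1}:

  H_0: rank C_0 − rank ∂_1 = 3 − 2 = 1, and the invariant factors of ∂_1 are all 1, so H_0 ≅ Z.
  H_1: rank ker ∂_1 − rank ∂_2 = (3 − 2) − 0 = 1, and there is no ∂_2, so H_1 ≅ Z.

Hence the Betti numbers are b_0 = 1, b_1 = 1.

b_0 = 1, b_1 = 1.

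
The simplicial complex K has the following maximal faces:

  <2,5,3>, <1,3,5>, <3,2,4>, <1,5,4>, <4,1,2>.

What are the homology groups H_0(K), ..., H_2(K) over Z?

Order the vertices as 1 < 2 < 3 < 4 < 5. Listing each simplex with vertices in this order, K has dimension 2 with simplices:

  0-simplices (5): [1], [2], [3], [4], [5]
  1-simplices (10): [1,2], [1,3], [1,4], [1,5], [2,3], [2,4], [2,5], [3,4], [3,5], [4,5]
  2-simplices (5): [1,2,4], [1,3,5], [1,4,5], [2,3,4], [2,3,5]

giving chain groups C_0 ≅ Z^5, C_1 ≅ Z^10, C_2 ≅ Z^5.

∂_1: C_1 → C_0 sends each edge [p,q] (with p < q) to q − p. For instance
  ∂[3,4] = [4] − [3].
This gives a 5×10 integer matrix of rank 4; reducing to Smith normal form yields diagonal entries (1,1,1,1).

The boundary map ∂_2: C_2 → C_1 acts by ∂[p,q,r] = [q,r] − [p,r] + [p,q]. For instance
  ∂[1,2,4] = [2,4] − [1,4] + [1,2],
  ∂[2,3,5] = [3,5] − [2,5] + [2,3].
The 10×5 boundary matrix has rank 5 and Smith normal form diag(1,1,1,1,1).

Reading off H_k = ker ∂_k / im ∂_{k+1}:

  H_0: rank C_0 − rank ∂_1 = 5 − 4 = 1, and the invariant factors of ∂_1 are all 1, so H_0 = Z.
  H_1: rank ker ∂_1 − rank ∂_2 = (10 − 4) − 5 = 1, and the invariant factors of ∂_2 are all 1, so H_1 = Z.
  H_2: rank ker ∂_2 − rank ∂_3 = (5 − 5) − 0 = 0, and there is no ∂_3, so H_2 = 0.

As a check, the Euler characteristic is 5 − 10 + 5 = 0, which agrees with 1 − 1 + 0 = 0.
(K is a triangulation of the Möbius band.)

H_0 ≅ Z,  H_1 ≅ Z,  H_2 = 0.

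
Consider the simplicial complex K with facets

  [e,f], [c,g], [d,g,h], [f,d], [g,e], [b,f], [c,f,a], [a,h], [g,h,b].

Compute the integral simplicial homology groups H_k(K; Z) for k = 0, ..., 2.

Take the total order a < b < c < d < e < f < g < h on the vertex set. Then K (dimension 2) consists of the simplices:

  0-simplices (8): a, b, c, d, e, f, g, h
  1-simplices (14): ac, af, ah, bf, bg, bh, cf, cg, df, dg, dh, ef, eg, gh
  2-simplices (3): acf, bgh, dgh

giving chain groups C_0 ≅ Z^8, C_1 ≅ Z^14, C_2 ≅ Z^3.

The boundary map ∂_1: C_1 → C_0 is given by ∂[p,q] = [q] − [p].
As a 8×14 matrix over Z this has rank 7, with invariant factors (1,1,1,1,1,1,1).

∂_2: C_2 → C_1 sends each 2-simplex [p,q,r] to [q,r] − [p,r] + [p,q]. For instance
  ∂dgh = gh − dh + dg,
  ∂bgh = gh − bh + bg.
As a 14×3 matrix over Z this has rank 3, with invariant factors (1,1,1).

Now H_k = ker ∂_k / im ∂_{k+1}, so:

  H_0: rank C_0 − rank ∂_1 = 8 − 7 = 1, and the invariant factors of ∂_1 are all 1, so H_0 = Z.
  H_1: rank ker ∂_1 − rank ∂_2 = (14 − 7) − 3 = 4, and the invariant factors of ∂_2 are all 1, so H_1 = Z^4.
  H_2: rank ker ∂_2 − rank ∂_3 = (3 − 3) − 0 = 0, and there is no ∂_3, so H_2 = 0.

As a check, the Euler characteristic is 8 − 14 + 3 = -3, which agrees with 1 − 4 + 0 = -3.

H_0 = Z,  H_1 = Z^4,  H_2 = 0.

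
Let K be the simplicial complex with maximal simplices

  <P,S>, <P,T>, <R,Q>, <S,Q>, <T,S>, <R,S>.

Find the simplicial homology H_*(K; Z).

H_0 ≅ Z,  H_1 ≅ Z^2.

Take the total order P < Q < R < S < T on the vertex set. Then K (dimension 1) consists of the simplices:

  0-simplices (5): P, Q, R, S, T
  1-simplices (6): PS, PT, QR, QS, RS, ST

giving chain groups C_0 ≅ Z^5, C_1 ≅ Z^6.

The boundary map ∂_1: C_1 → C_0 is given by ∂[p,q] = [q] − [p].
As a 5×6 matrix over Z this has rank 4, with invariant factors (1,1,1,1).

Reading off H_k = ker ∂_k / im ∂_{k+1}:

  H_0: rank C_0 − rank ∂_1 = 5 − 4 = 1, and the invariant factors of ∂_1 are all 1, so H_0 ≅ Z.
  H_1: rank ker ∂_1 − rank ∂_2 = (6 − 4) − 0 = 2, and there is no ∂_2, so H_1 ≅ Z^2.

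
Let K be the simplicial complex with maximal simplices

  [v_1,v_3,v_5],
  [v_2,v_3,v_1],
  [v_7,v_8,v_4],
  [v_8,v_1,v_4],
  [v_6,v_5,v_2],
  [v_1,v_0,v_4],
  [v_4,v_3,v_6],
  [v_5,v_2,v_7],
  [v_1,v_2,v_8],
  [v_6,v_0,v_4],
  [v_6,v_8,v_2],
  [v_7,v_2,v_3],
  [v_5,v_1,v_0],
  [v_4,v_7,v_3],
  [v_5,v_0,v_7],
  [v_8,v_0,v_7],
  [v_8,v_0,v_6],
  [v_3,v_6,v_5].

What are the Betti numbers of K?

b_0 = 1, b_1 = 1, b_2 = 0.

Order the vertices as v_0 < v_1 < v_2 < v_3 < v_4 < v_5 < v_6 < v_7 < v_8. Listing each simplex with vertices in this order, K has dimension 2 with simplices:

  0-simplices (9): [v_0], [v_1], [v_2], [v_3], [v_4], [v_5], [v_6], [v_7], [v_8]
  1-simplices (27): (27 of them)
  2-simplices (18): (18 of them)

Hence C_0 ≅ Z^9, C_1 ≅ Z^27, C_2 ≅ Z^18.

The boundary map ∂_1: C_1 → C_0 maps an edge to its endpoints' difference, ∂[p,q] = q − p.
The 9×27 boundary matrix has rank 8 and Smith normal form diag(1,1,1,1,1,1,1,1).

Boundary ∂_2: C_2 → C_1 sends each 2-simplex [p,q,r] to [q,r] − [p,r] + [p,q]. For instance
  ∂[v_3,v_4,v_6] = [v_4,v_6] − [v_3,v_6] + [v_3,v_4],
  ∂[v_1,v_2,v_8] = [v_2,v_8] − [v_1,v_8] + [v_1,v_2].
This gives a 27×18 integer matrix of rank 18; reducing to Smith normal form yields diagonal entries (1,1,1,1,1,1,1,1,1,1,1,1,1,1,1,1,1,2).

Computing H_k = (kernel of ∂_k) / (image of ∂_{k+1}):

  H_0: rank C_0 − rank ∂_1 = 9 − 8 = 1, and the invariant factors of ∂_1 are all 1, so H_0 = Z.
  H_1: rank ker ∂_1 − rank ∂_2 = (27 − 8) − 18 = 1, and ∂_2 has invariant factor 2 > 1, so H_1 = Z ⊕ Z_2.
  H_2: rank ker ∂_2 − rank ∂_3 = (18 − 18) − 0 = 0, and there is no ∂_3, so H_2 = 0.

Hence the Betti numbers are b_0 = 1, b_1 = 1, b_2 = 0.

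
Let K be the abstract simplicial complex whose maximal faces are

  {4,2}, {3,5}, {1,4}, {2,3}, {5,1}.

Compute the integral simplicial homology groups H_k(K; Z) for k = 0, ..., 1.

Fix the vertex order 1 < 2 < 3 < 4 < 5 and write every simplex with vertices in increasing order. Then dim K = 1 and the simplices of K are:

  0-simplices (5): [1], [2], [3], [4], [5]
  1-simplices (5): [1,4], [1,5], [2,3], [2,4], [3,5]

giving chain groups C_0 ≅ Z^5, C_1 ≅ Z^5.

Boundary ∂_1: C_1 → C_0 sends each edge [p,q] (with p < q) to q − p. For instance
  ∂[1,5] = [5] − [1].
This gives a 5×5 integer matrix of rank 4; reducing to Smith normal form yields diagonal entries (1,1,1,1).

From H_k ≅ ker(∂_k) / im(∂_{k+1}) we obtain:

  H_0: rank C_0 − rank ∂_1 = 5 − 4 = 1, and the invariant factors of ∂_1 are all 1, so H_0 ≅ Z.
  H_1: rank ker ∂_1 − rank ∂_2 = (5 − 4) − 0 = 1, and there is no ∂_2, so H_1 ≅ Z.

H_0 = Z,  H_1 = Z.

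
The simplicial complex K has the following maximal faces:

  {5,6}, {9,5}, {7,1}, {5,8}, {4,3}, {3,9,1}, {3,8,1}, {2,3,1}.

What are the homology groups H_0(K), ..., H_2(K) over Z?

H_0 ≅ Z,  H_1 ≅ Z,  H_2 = 0.

We work with the vertex ordering 1 < 2 < 3 < 4 < 5 < 6 < 7 < 8 < 9. The simplices of K, each written with vertices in increasing order, are:

  0-simplices (9): [1], [2], [3], [4], [5], [6], [7], [8], [9]
  1-simplices (12): [1,2], [1,3], [1,7], [1,8], [1,9], [2,3], [3,4], [3,8], [3,9], [5,6], [5,8], [5,9]
  2-simplices (3): [1,2,3], [1,3,8], [1,3,9]

Hence C_0 ≅ Z^9, C_1 ≅ Z^12, C_2 ≅ Z^3.

Boundary ∂_1: C_1 → C_0 maps an edge to its endpoints' difference, ∂[p,q] = q − p.
The 9×12 boundary matrix has rank 8 and Smith normal form diag(1,1,1,1,1,1,1,1).

The boundary map ∂_2: C_2 → C_1 acts by ∂[p,q,r] = [q,r] − [p,r] + [p,q]. For instance
  ∂[1,3,8] = [3,8] − [1,8] + [1,3],
  ∂[1,2,3] = [2,3] − [1,3] + [1,2].
As a 12×3 matrix over Z this has rank 3, with invariant factors (1,1,1).

Now H_k = ker ∂_k / im ∂_{k+1}, so:

  H_0: rank C_0 − rank ∂_1 = 9 − 8 = 1, and the invariant factors of ∂_1 are all 1, so H_0 ≅ Z.
  H_1: rank ker ∂_1 − rank ∂_2 = (12 − 8) − 3 = 1, and the invariant factors of ∂_2 are all 1, so H_1 ≅ Z.
  H_2: rank ker ∂_2 − rank ∂_3 = (3 − 3) − 0 = 0, and there is no ∂_3, so H_2 ≅ 0.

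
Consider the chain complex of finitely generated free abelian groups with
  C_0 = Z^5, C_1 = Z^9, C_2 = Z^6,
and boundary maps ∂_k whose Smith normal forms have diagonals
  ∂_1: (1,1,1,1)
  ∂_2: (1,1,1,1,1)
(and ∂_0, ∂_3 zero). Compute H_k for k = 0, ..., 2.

H_0 ≅ Z,  H_1 = 0,  H_2 ≅ Z.

H_0: b_0 = 5 − 0 − 4 = 1; torsion from ∂_1 factors > 1: none. So H_0 ≅ Z.
H_1: b_1 = 9 − 4 − 5 = 0; torsion from ∂_2 factors > 1: none. So H_1 ≅ 0.
H_2: b_2 = 6 − 5 − 0 = 1; torsion from ∂_3 factors > 1: none. So H_2 ≅ Z.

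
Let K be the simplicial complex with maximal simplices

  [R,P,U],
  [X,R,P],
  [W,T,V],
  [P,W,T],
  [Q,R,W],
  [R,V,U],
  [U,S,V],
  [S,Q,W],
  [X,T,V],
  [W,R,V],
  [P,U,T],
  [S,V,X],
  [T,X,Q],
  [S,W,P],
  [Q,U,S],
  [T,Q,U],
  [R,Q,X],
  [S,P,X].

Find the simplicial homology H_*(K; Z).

H_0 ≅ Z,  H_1 ≅ Z^2,  H_2 ≅ Z.

Order the vertices as P < Q < R < S < T < U < V < W < X. Listing each simplex with vertices in this order, K has dimension 2 with simplices:

  0-simplices (9): P, Q, R, S, T, U, V, W, X
  1-simplices (27): PR, PS, PT, PU, PW, PX, QR, QS, QT, QU, QW, QX, RU, RV, RW, RX, SU, SV, SW, SX, TU, TV, TW, TX, UV, VW, VX
  2-simplices (18): PRU, PRX, PSW, PSX, PTU, PTW, QRW, QRX, QSU, QSW, QTU, QTX, RUV, RVW, SUV, SVX, TVW, TVX

so the chain groups are C_0 ≅ Z^9, C_1 ≅ Z^27, C_2 ≅ Z^18.

∂_1: C_1 → C_0 maps an edge to its endpoints' difference, ∂[p,q] = q − p. For instance
  ∂QR = R − Q.
This gives a 9×27 integer matrix of rank 8; reducing to Smith normal form yields diagonal entries (1,1,1,1,1,1,1,1).

Boundary ∂_2: C_2 → C_1 maps a triangle to the signed sum of its edges. For instance
  ∂TVW = VW − TW + TV,
  ∂QRX = RX − QX + QR.
The resulting 27×18 matrix has rank 17, and its Smith normal form has invariant factors (1,1,1,1,1,1,1,1,1,1,1,1,1,1,1,1,1).

Computing H_k = (kernel of ∂_k) / (image of ∂_{k+1}):

  H_0: rank C_0 − rank ∂_1 = 9 − 8 = 1, and the invariant factors of ∂_1 are all 1, so H_0 ≅ Z.
  H_1: rank ker ∂_1 − rank ∂_2 = (27 − 8) − 17 = 2, and the invariant factors of ∂_2 are all 1, so H_1 ≅ Z^2.
  H_2: rank ker ∂_2 − rank ∂_3 = (18 − 17) − 0 = 1, and there is no ∂_3, so H_2 ≅ Z.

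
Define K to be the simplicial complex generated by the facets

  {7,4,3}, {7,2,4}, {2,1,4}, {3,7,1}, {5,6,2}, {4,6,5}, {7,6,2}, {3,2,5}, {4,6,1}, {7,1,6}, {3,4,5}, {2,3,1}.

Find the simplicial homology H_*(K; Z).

K has 7 vertices, 18 edges, 12 triangles.
rank ∂_0 = 0, rank ∂_1 = 6 ⇒ b_0 = 7 − 0 − 6 = 1; all invariant factors of ∂_1 are 1 so no torsion. So H_0 = Z.
rank ∂_1 = 6, rank ∂_2 = 12 ⇒ b_1 = 18 − 6 − 12 = 0; ∂_2 has invariant factor(s) [2] giving torsion. So H_1 = Z/2.
rank ∂_2 = 12, rank ∂_3 = 0 ⇒ b_2 = 12 − 12 − 0 = 0. So H_2 = 0.

H_0 = Z,  H_1 = Z/2,  H_2 = 0.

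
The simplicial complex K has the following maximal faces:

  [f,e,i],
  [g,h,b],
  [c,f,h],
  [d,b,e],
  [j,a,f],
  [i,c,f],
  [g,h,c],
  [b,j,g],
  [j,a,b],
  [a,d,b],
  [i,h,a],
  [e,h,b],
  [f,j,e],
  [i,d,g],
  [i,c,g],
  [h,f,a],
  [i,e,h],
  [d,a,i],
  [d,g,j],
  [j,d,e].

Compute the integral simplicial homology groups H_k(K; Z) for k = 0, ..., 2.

K has 10 vertices, 30 edges, 20 triangles.
rank ∂_0 = 0, rank ∂_1 = 9 ⇒ b_0 = 10 − 0 − 9 = 1; all invariant factors of ∂_1 are 1 so no torsion. So H_0 ≅ Z.
rank ∂_1 = 9, rank ∂_2 = 20 ⇒ b_1 = 30 − 9 − 20 = 1; ∂_2 has invariant factor(s) [2] giving torsion. So H_1 ≅ Z ⊕ Z/2.
rank ∂_2 = 20, rank ∂_3 = 0 ⇒ b_2 = 20 − 20 − 0 = 0. So H_2 ≅ 0.

H_0 = Z,  H_1 = Z ⊕ Z/2,  H_2 = 0.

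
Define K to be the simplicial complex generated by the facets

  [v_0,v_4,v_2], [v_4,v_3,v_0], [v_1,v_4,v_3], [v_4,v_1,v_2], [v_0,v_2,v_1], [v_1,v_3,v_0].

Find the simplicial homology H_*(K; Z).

H_0 ≅ Z,  H_1 = 0,  H_2 ≅ Z.

We work with the vertex ordering v_0 < v_1 < v_2 < v_3 < v_4. The simplices of K, each written with vertices in increasing order, are:

  0-simplices (5): [v_0], [v_1], [v_2], [v_3], [v_4]
  1-simplices (9): [v_0,v_1], [v_0,v_2], [v_0,v_3], [v_0,v_4], [v_1,v_2], [v_1,v_3], [v_1,v_4], [v_2,v_4], [v_3,v_4]
  2-simplices (6): [v_0,v_1,v_2], [v_0,v_1,v_3], [v_0,v_2,v_4], [v_0,v_3,v_4], [v_1,v_2,v_4], [v_1,v_3,v_4]

Hence C_0 ≅ Z^5, C_1 ≅ Z^9, C_2 ≅ Z^6.

The boundary map ∂_1: C_1 → C_0 maps an edge to its endpoints' difference, ∂[p,q] = q − p.
The 5×9 boundary matrix has rank 4 and Smith normal form diag(1,1,1,1).

∂_2: C_2 → C_1 acts by ∂[p,q,r] = [q,r] − [p,r] + [p,q]. For instance
  ∂[v_0,v_3,v_4] = [v_3,v_4] − [v_0,v_4] + [v_0,v_3],
  ∂[v_1,v_2,v_4] = [v_2,v_4] − [v_1,v_4] + [v_1,v_2].
The resulting 9×6 matrix has rank 5, and its Smith normal form has invariant factors (1,1,1,1,1).

Reading off H_k = ker ∂_k / im ∂_{k+1}:

  H_0: rank C_0 − rank ∂_1 = 5 − 4 = 1, and the invariant factors of ∂_1 are all 1, so H_0 = Z.
  H_1: rank ker ∂_1 − rank ∂_2 = (9 − 4) − 5 = 0, and the invariant factors of ∂_2 are all 1, so H_1 = 0.
  H_2: rank ker ∂_2 − rank ∂_3 = (6 − 5) − 0 = 1, and there is no ∂_3, so H_2 = Z.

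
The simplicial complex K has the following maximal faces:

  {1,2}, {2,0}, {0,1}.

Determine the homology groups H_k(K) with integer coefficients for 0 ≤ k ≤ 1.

H_0 ≅ Z,  H_1 ≅ Z.

Order the vertices as 0 < 1 < 2. Listing each simplex with vertices in this order, K has dimension 1 with simplices:

  0-simplices (3): [0], [1], [2]
  1-simplices (3): [0,1], [0,2], [1,2]

so the chain groups are C_0 ≅ Z^3, C_1 ≅ Z^3.

The boundary map ∂_1: C_1 → C_0 sends each edge [p,q] (with p < q) to q − p.
This gives a 3×3 integer matrix of rank 2; reducing to Smith normal form yields diagonal entries (1,1).

Reading off H_k = ker ∂_k / im ∂_{k+1}:

  H_0: rank C_0 − rank ∂_1 = 3 − 2 = 1, and the invariant factors of ∂_1 are all 1, so H_0 = Z.
  H_1: rank ker ∂_1 − rank ∂_2 = (3 − 2) − 0 = 1, and there is no ∂_2, so H_1 = Z.

As a check, the Euler characteristic is 3 − 3 = 0, which agrees with 1 − 1 = 0.
(K is a triangulation of the circle S^1.)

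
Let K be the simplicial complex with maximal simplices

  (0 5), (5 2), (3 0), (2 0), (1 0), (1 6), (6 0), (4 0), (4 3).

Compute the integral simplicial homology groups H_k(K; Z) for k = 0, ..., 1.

We work with the vertex ordering 0 < 1 < 2 < 3 < 4 < 5 < 6. The simplices of K, each written with vertices in increasing order, are:

  0-simplices (7): [0], [1], [2], [3], [4], [5], [6]
  1-simplices (9): [0,1], [0,2], [0,3], [0,4], [0,5], [0,6], [1,6], [2,5], [3,4]

so the chain groups are C_0 ≅ Z^7, C_1 ≅ Z^9.

∂_1: C_1 → C_0 sends each edge [p,q] (with p < q) to q − p. For instance
  ∂[0,1] = [1] − [0].
The 7×9 boundary matrix has rank 6 and Smith normal form diag(1,1,1,1,1,1).

Computing H_k = (kernel of ∂_k) / (image of ∂_{k+1}):

  H_0: rank C_0 − rank ∂_1 = 7 − 6 = 1, and the invariant factors of ∂_1 are all 1, so H_0 ≅ Z.
  H_1: rank ker ∂_1 − rank ∂_2 = (9 − 6) − 0 = 3, and there is no ∂_2, so H_1 ≅ Z^3.

As a check, the Euler characteristic is 7 − 9 = -2, which agrees with 1 − 3 = -2.
(K is a triangulation of a wedge of 3 circles.)

H_0 = Z,  H_1 = Z^3.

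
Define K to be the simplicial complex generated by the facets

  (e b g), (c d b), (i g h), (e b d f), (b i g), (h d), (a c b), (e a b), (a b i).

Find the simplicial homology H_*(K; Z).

H_0 = Z,  H_1 = Z,  H_2 = 0,  H_3 = 0.

We work with the vertex ordering a < b < c < d < e < f < g < h < i. The simplices of K, each written with vertices in increasing order, are:

  0-simplices (9): a, b, c, d, e, f, g, h, i
  1-simplices (19): ab, ac, ae, ai, bc, bd, be, bf, bg, bi, cd, de, df, dh, ef, eg, gh, gi, hi
  2-simplices (11): abc, abe, abi, bcd, bde, bdf, bef, beg, bgi, def, ghi
  3-simplices (1): bdef

giving chain groups C_0 ≅ Z^9, C_1 ≅ Z^19, C_2 ≅ Z^11, C_3 ≅ Z^1.

Boundary ∂_1: C_1 → C_0 maps an edge to its endpoints' difference, ∂[p,q] = q − p. For instance
  ∂ac = c − a.
The resulting 9×19 matrix has rank 8, and its Smith normal form has invariant factors (1,1,1,1,1,1,1,1).

The boundary map ∂_2: C_2 → C_1 acts by ∂[p,q,r] = [q,r] − [p,r] + [p,q]. For instance
  ∂abi = bi − ai + ab,
  ∂def = ef − df + de.
As a 19×11 matrix over Z this has rank 10, with invariant factors (1,1,1,1,1,1,1,1,1,1).

∂_3: C_3 → C_2 sends each 3-simplex σ to the alternating sum Σ_i (−1)^i (σ with its i-th vertex removed). For instance
  ∂bdef = def − bef + bdf − bde.
The resulting 11×1 matrix has rank 1, and its Smith normal form has invariant factors (1).

Computing H_k = (kernel of ∂_k) / (image of ∂_{k+1}):

  H_0: rank C_0 − rank ∂_1 = 9 − 8 = 1, and the invariant factors of ∂_1 are all 1, so H_0 ≅ Z.
  H_1: rank ker ∂_1 − rank ∂_2 = (19 − 8) − 10 = 1, and the invariant factors of ∂_2 are all 1, so H_1 ≅ Z.
  H_2: rank ker ∂_2 − rank ∂_3 = (11 − 10) − 1 = 0, and the invariant factors of ∂_3 are all 1, so H_2 ≅ 0.
  H_3: rank ker ∂_3 − rank ∂_4 = (1 − 1) − 0 = 0, and there is no ∂_4, so H_3 ≅ 0.

As a check, the Euler characteristic is 9 − 19 + 11 − 1 = 0, which agrees with 1 − 1 + 0 − 0 = 0.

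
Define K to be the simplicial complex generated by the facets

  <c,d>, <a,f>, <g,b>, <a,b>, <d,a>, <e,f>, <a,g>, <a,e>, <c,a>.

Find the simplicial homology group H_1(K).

We work with the vertex ordering a < b < c < d < e < f < g. The simplices of K, each written with vertices in increasing order, are:

  0-simplices (7): a, b, c, d, e, f, g
  1-simplices (9): ab, ac, ad, ae, af, ag, bg, cd, ef

so the chain groups are C_0 ≅ Z^7, C_1 ≅ Z^9.

Boundary ∂_1: C_1 → C_0 is given by ∂[p,q] = [q] − [p]. For instance
  ∂ef = f − e.
The 7×9 boundary matrix has rank 6 and Smith normal form diag(1,1,1,1,1,1).

Now H_k = ker ∂_k / im ∂_{k+1}, so:

  H_1: rank ker ∂_1 − rank ∂_2 = (9 − 6) − 0 = 3, and there is no ∂_2, so H_1 = Z^3.

H_1 = Z^3.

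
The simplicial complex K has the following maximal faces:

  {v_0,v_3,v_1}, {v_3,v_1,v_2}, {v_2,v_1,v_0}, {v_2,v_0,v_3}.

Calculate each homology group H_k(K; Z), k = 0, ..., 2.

H_0 ≅ Z,  H_1 = 0,  H_2 ≅ Z.

We work with the vertex ordering v_0 < v_1 < v_2 < v_3. The simplices of K, each written with vertices in increasing order, are:

  0-simplices (4): [v_0], [v_1], [v_2], [v_3]
  1-simplices (6): [v_0,v_1], [v_0,v_2], [v_0,v_3], [v_1,v_2], [v_1,v_3], [v_2,v_3]
  2-simplices (4): [v_0,v_1,v_2], [v_0,v_1,v_3], [v_0,v_2,v_3], [v_1,v_2,v_3]

giving chain groups C_0 ≅ Z^4, C_1 ≅ Z^6, C_2 ≅ Z^4.

Boundary ∂_1: C_1 → C_0 is given by ∂[p,q] = [q] − [p].
This gives a 4×6 integer matrix of rank 3; reducing to Smith normal form yields diagonal entries (1,1,1).

∂_2: C_2 → C_1 sends each 2-simplex [p,q,r] to [q,r] − [p,r] + [p,q]. For instance
  ∂[v_1,v_2,v_3] = [v_2,v_3] − [v_1,v_3] + [v_1,v_2],
  ∂[v_0,v_1,v_2] = [v_1,v_2] − [v_0,v_2] + [v_0,v_1].
The resulting 6×4 matrix has rank 3, and its Smith normal form has invariant factors (1,1,1).

Computing H_k = (kernel of ∂_k) / (image of ∂_{k+1}):

  H_0: rank C_0 − rank ∂_1 = 4 − 3 = 1, and the invariant factors of ∂_1 are all 1, so H_0 = Z.
  H_1: rank ker ∂_1 − rank ∂_2 = (6 − 3) − 3 = 0, and the invariant factors of ∂_2 are all 1, so H_1 = 0.
  H_2: rank ker ∂_2 − rank ∂_3 = (4 − 3) − 0 = 1, and there is no ∂_3, so H_2 = Z.

(K is a triangulation of the 2-sphere S^2.)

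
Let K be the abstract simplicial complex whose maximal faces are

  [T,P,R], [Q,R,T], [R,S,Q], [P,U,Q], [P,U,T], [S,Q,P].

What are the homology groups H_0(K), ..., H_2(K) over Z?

H_0 ≅ Z,  H_1 ≅ Z,  H_2 = 0.

K has 6 vertices, 12 edges, 6 triangles.
rank ∂_0 = 0, rank ∂_1 = 5 ⇒ b_0 = 6 − 0 − 5 = 1; all invariant factors of ∂_1 are 1 so no torsion. So H_0 ≅ Z.
rank ∂_1 = 5, rank ∂_2 = 6 ⇒ b_1 = 12 − 5 − 6 = 1; all invariant factors of ∂_2 are 1 so no torsion. So H_1 ≅ Z.
rank ∂_2 = 6, rank ∂_3 = 0 ⇒ b_2 = 6 − 6 − 0 = 0. So H_2 ≅ 0.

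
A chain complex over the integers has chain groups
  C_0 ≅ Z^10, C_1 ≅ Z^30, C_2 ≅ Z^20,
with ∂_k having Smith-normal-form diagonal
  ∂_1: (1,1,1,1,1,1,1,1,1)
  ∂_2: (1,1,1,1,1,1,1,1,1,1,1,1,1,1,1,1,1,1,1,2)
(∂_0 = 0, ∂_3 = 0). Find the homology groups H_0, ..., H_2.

H_0 = Z,  H_1 = Z ⊕ Z_2,  H_2 = 0.

H_0: b_0 = 10 − 0 − 9 = 1; torsion from ∂_1 factors > 1: none. So H_0 = Z.
H_1: b_1 = 30 − 9 − 20 = 1; torsion from ∂_2 factors > 1: [2]. So H_1 = Z ⊕ Z_2.
H_2: b_2 = 20 − 20 − 0 = 0; torsion from ∂_3 factors > 1: none. So H_2 = 0.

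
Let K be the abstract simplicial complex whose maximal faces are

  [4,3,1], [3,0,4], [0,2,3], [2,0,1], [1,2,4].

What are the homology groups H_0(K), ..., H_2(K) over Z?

Fix the vertex order 0 < 1 < 2 < 3 < 4 and write every simplex with vertices in increasing order. Then dim K = 2 and the simplices of K are:

  0-simplices (5): [0], [1], [2], [3], [4]
  1-simplices (10): [0,1], [0,2], [0,3], [0,4], [1,2], [1,3], [1,4], [2,3], [2,4], [3,4]
  2-simplices (5): [0,1,2], [0,2,3], [0,3,4], [1,2,4], [1,3,4]

so the chain groups are C_0 ≅ Z^5, C_1 ≅ Z^10, C_2 ≅ Z^5.

The boundary map ∂_1: C_1 → C_0 maps an edge to its endpoints' difference, ∂[p,q] = q − p. For instance
  ∂[0,1] = [1] − [0].
This gives a 5×10 integer matrix of rank 4; reducing to Smith normal form yields diagonal entries (1,1,1,1).

∂_2: C_2 → C_1 maps a triangle to the signed sum of its edges. For instance
  ∂[0,3,4] = [3,4] − [0,4] + [0,3],
  ∂[0,1,2] = [1,2] − [0,2] + [0,1].
As a 10×5 matrix over Z this has rank 5, with invariant factors (1,1,1,1,1).

Reading off H_k = ker ∂_k / im ∂_{k+1}:

  H_0: rank C_0 − rank ∂_1 = 5 − 4 = 1, and the invariant factors of ∂_1 are all 1, so H_0 ≅ Z.
  H_1: rank ker ∂_1 − rank ∂_2 = (10 − 4) − 5 = 1, and the invariant factors of ∂_2 are all 1, so H_1 ≅ Z.
  H_2: rank ker ∂_2 − rank ∂_3 = (5 − 5) − 0 = 0, and there is no ∂_3, so H_2 ≅ 0.

H_0 ≅ Z,  H_1 ≅ Z,  H_2 = 0.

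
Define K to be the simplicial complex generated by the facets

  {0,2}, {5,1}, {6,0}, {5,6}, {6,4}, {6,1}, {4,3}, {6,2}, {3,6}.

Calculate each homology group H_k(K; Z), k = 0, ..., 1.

Order the vertices as 0 < 1 < 2 < 3 < 4 < 5 < 6. Listing each simplex with vertices in this order, K has dimension 1 with simplices:

  0-simplices (7): [0], [1], [2], [3], [4], [5], [6]
  1-simplices (9): [0,2], [0,6], [1,5], [1,6], [2,6], [3,4], [3,6], [4,6], [5,6]

giving chain groups C_0 ≅ Z^7, C_1 ≅ Z^9.

The boundary map ∂_1: C_1 → C_0 is given by ∂[p,q] = [q] − [p]. For instance
  ∂[1,5] = [5] − [1].
This gives a 7×9 integer matrix of rank 6; reducing to Smith normal form yields diagonal entries (1,1,1,1,1,1).

Computing H_k = (kernel of ∂_k) / (image of ∂_{k+1}):

  H_0: rank C_0 − rank ∂_1 = 7 − 6 = 1, and the invariant factors of ∂_1 are all 1, so H_0 ≅ Z.
  H_1: rank ker ∂_1 − rank ∂_2 = (9 − 6) − 0 = 3, and there is no ∂_2, so H_1 ≅ Z^3.

H_0 ≅ Z,  H_1 ≅ Z^3.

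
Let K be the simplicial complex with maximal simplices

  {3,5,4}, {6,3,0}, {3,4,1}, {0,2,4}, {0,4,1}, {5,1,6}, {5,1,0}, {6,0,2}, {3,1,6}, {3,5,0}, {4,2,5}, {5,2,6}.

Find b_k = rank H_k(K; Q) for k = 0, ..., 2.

Order the vertices as 0 < 1 < 2 < 3 < 4 < 5 < 6. Listing each simplex with vertices in this order, K has dimension 2 with simplices:

  0-simplices (7): [0], [1], [2], [3], [4], [5], [6]
  1-simplices (18): [0,1], [0,2], [0,3], [0,4], [0,5], [0,6], [1,3], [1,4], [1,5], [1,6], [2,4], [2,5], [2,6], [3,4], [3,5], [3,6], [4,5], [5,6]
  2-simplices (12): [0,1,4], [0,1,5], [0,2,4], [0,2,6], [0,3,5], [0,3,6], [1,3,4], [1,3,6], [1,5,6], [2,4,5], [2,5,6], [3,4,5]

Hence C_0 ≅ Z^7, C_1 ≅ Z^18, C_2 ≅ Z^12.

∂_1: C_1 → C_0 is given by ∂[p,q] = [q] − [p]. For instance
  ∂[1,6] = [6] − [1].
As a 7×18 matrix over Z this has rank 6, with invariant factors (1,1,1,1,1,1).

Boundary ∂_2: C_2 → C_1 acts by ∂[p,q,r] = [q,r] − [p,r] + [p,q]. For instance
  ∂[0,2,4] = [2,4] − [0,4] + [0,2],
  ∂[0,3,5] = [3,5] − [0,5] + [0,3].
This gives a 18×12 integer matrix of rank 12; reducing to Smith normal form yields diagonal entries (1,1,1,1,1,1,1,1,1,1,1,2).

Reading off H_k = ker ∂_k / im ∂_{k+1}:

  H_0: rank C_0 − rank ∂_1 = 7 − 6 = 1, and the invariant factors of ∂_1 are all 1, so H_0 = Z.
  H_1: rank ker ∂_1 − rank ∂_2 = (18 − 6) − 12 = 0, and ∂_2 has invariant factor 2 > 1, so H_1 = Z/2Z.
  H_2: rank ker ∂_2 − rank ∂_3 = (12 − 12) − 0 = 0, and there is no ∂_3, so H_2 = 0.

(K is a triangulation of the real projective plane RP^2.)

Hence the Betti numbers are b_0 = 1, b_1 = 0, b_2 = 0.

b_0 = 1, b_1 = 0, b_2 = 0.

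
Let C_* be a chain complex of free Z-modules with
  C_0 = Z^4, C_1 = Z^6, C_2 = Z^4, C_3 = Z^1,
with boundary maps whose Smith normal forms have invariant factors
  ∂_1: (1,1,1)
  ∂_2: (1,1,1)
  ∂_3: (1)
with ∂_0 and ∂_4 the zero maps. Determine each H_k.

H_0 = Z,  H_1 = 0,  H_2 = 0,  H_3 = 0.

H_0: b_0 = 4 − 0 − 3 = 1; torsion from ∂_1 factors > 1: none. So H_0 = Z.
H_1: b_1 = 6 − 3 − 3 = 0; torsion from ∂_2 factors > 1: none. So H_1 = 0.
H_2: b_2 = 4 − 3 − 1 = 0; torsion from ∂_3 factors > 1: none. So H_2 = 0.
H_3: b_3 = 1 − 1 − 0 = 0; torsion from ∂_4 factors > 1: none. So H_3 = 0.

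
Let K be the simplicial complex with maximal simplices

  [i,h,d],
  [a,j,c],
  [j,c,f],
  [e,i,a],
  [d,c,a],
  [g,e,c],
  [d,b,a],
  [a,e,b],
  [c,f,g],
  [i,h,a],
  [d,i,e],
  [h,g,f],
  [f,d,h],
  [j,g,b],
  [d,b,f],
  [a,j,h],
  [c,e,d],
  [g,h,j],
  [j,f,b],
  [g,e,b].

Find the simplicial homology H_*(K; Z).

H_0 ≅ Z,  H_1 ≅ Z ⊕ Z/2,  H_2 = 0.

K has 10 vertices, 30 edges, 20 triangles.
rank ∂_0 = 0, rank ∂_1 = 9 ⇒ b_0 = 10 − 0 − 9 = 1; all invariant factors of ∂_1 are 1 so no torsion. So H_0 ≅ Z.
rank ∂_1 = 9, rank ∂_2 = 20 ⇒ b_1 = 30 − 9 − 20 = 1; ∂_2 has invariant factor(s) [2] giving torsion. So H_1 ≅ Z ⊕ Z/2.
rank ∂_2 = 20, rank ∂_3 = 0 ⇒ b_2 = 20 − 20 − 0 = 0. So H_2 ≅ 0.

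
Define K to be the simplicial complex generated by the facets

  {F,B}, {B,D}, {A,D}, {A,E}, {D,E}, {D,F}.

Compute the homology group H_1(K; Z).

H_1 ≅ Z^2.

K has 5 vertices, 6 edges.
rank ∂_1 = 4, rank ∂_2 = 0 ⇒ b_1 = 6 − 4 − 0 = 2. So H_1 = Z^2.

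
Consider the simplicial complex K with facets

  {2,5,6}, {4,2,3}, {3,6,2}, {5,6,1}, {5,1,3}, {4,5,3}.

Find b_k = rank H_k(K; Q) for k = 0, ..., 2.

Fix the vertex order 1 < 2 < 3 < 4 < 5 < 6 and write every simplex with vertices in increasing order. Then dim K = 2 and the simplices of K are:

  0-simplices (6): [1], [2], [3], [4], [5], [6]
  1-simplices (12): [1,3], [1,5], [1,6], [2,3], [2,4], [2,5], [2,6], [3,4], [3,5], [3,6], [4,5], [5,6]
  2-simplices (6): [1,3,5], [1,5,6], [2,3,4], [2,3,6], [2,5,6], [3,4,5]

giving chain groups C_0 ≅ Z^6, C_1 ≅ Z^12, C_2 ≅ Z^6.

Boundary ∂_1: C_1 → C_0 sends each edge [p,q] (with p < q) to q − p.
This gives a 6×12 integer matrix of rank 5; reducing to Smith normal form yields diagonal entries (1,1,1,1,1).

∂_2: C_2 → C_1 acts by ∂[p,q,r] = [q,r] − [p,r] + [p,q]. For instance
  ∂[2,3,6] = [3,6] − [2,6] + [2,3],
  ∂[2,3,4] = [3,4] − [2,4] + [2,3].
This gives a 12×6 integer matrix of rank 6; reducing to Smith normal form yields diagonal entries (1,1,1,1,1,1).

Now H_k = ker ∂_k / im ∂_{k+1}, so:

  H_0: rank C_0 − rank ∂_1 = 6 − 5 = 1, and the invariant factors of ∂_1 are all 1, so H_0 ≅ Z.
  H_1: rank ker ∂_1 − rank ∂_2 = (12 − 5) − 6 = 1, and the invariant factors of ∂_2 are all 1, so H_1 ≅ Z.
  H_2: rank ker ∂_2 − rank ∂_3 = (6 − 6) − 0 = 0, and there is no ∂_3, so H_2 ≅ 0.

As a check, the Euler characteristic is 6 − 12 + 6 = 0, which agrees with 1 − 1 + 0 = 0.
(K is a triangulation of the cylinder S^1 x I.)

Hence the Betti numbers are b_0 = 1, b_1 = 1, b_2 = 0.

b_0 = 1, b_1 = 1, b_2 = 0.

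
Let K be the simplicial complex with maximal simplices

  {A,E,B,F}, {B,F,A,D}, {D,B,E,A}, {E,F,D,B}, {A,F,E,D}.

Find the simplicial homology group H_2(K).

Take the total order A < B < D < E < F on the vertex set. Then K (dimension 3) consists of the simplices:

  0-simplices (5): A, B, D, E, F
  1-simplices (10): AB, AD, AE, AF, BD, BE, BF, DE, DF, EF
  2-simplices (10): ABD, ABE, ABF, ADE, ADF, AEF, BDE, BDF, BEF, DEF
  3-simplices (5): ABDE, ABDF, ABEF, ADEF, BDEF

Hence C_0 ≅ Z^5, C_1 ≅ Z^10, C_2 ≅ Z^10, C_3 ≅ Z^5.

∂_1: C_1 → C_0 is given by ∂[p,q] = [q] − [p].
As a 5×10 matrix over Z this has rank 4, with invariant factors (1,1,1,1).

∂_2: C_2 → C_1 maps a triangle to the signed sum of its edges. For instance
  ∂ADE = DE − AE + AD,
  ∂ABD = BD − AD + AB.
The 10×10 boundary matrix has rank 6 and Smith normal form diag(1,1,1,1,1,1).

Boundary ∂_3: C_3 → C_2 sends each 3-simplex σ to the alternating sum Σ_i (−1)^i (σ with its i-th vertex removed). For instance
  ∂ABDE = BDE − ADE + ABE − ABD,
  ∂ABDF = BDF − ADF + ABF − ABD.
As a 10×5 matrix over Z this has rank 4, with invariant factors (1,1,1,1).

Reading off H_k = ker ∂_k / im ∂_{k+1}:

  H_2: rank ker ∂_2 − rank ∂_3 = (10 − 6) − 4 = 0, and the invariant factors of ∂_3 are all 1, so H_2 = 0.

(K is a triangulation of the 3-sphere S^3.)

H_2 = 0.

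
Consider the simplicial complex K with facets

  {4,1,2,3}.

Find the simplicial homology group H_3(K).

Fix the vertex order 1 < 2 < 3 < 4 and write every simplex with vertices in increasing order. Then dim K = 3 and the simplices of K are:

  0-simplices (4): [1], [2], [3], [4]
  1-simplices (6): [1,2], [1,3], [1,4], [2,3], [2,4], [3,4]
  2-simplices (4): [1,2,3], [1,2,4], [1,3,4], [2,3,4]
  3-simplices (1): [1,2,3,4]

Hence C_0 ≅ Z^4, C_1 ≅ Z^6, C_2 ≅ Z^4, C_3 ≅ Z^1.

Boundary ∂_1: C_1 → C_0 is given by ∂[p,q] = [q] − [p]. For instance
  ∂[3,4] = [4] − [3].
This gives a 4×6 integer matrix of rank 3; reducing to Smith normal form yields diagonal entries (1,1,1).

Boundary ∂_2: C_2 → C_1 sends each 2-simplex [p,q,r] to [q,r] − [p,r] + [p,q]. For instance
  ∂[1,3,4] = [3,4] − [1,4] + [1,3],
  ∂[1,2,3] = [2,3] − [1,3] + [1,2].
This gives a 6×4 integer matrix of rank 3; reducing to Smith normal form yields diagonal entries (1,1,1).

The boundary map ∂_3: C_3 → C_2 sends each 3-simplex σ to the alternating sum Σ_i (−1)^i (σ with its i-th vertex removed). For instance
  ∂[1,2,3,4] = [2,3,4] − [1,3,4] + [1,2,4] − [1,2,3].
As a 4×1 matrix over Z this has rank 1, with invariant factors (1).

Reading off H_k = ker ∂_k / im ∂_{k+1}:

  H_3: rank ker ∂_3 − rank ∂_4 = (1 − 1) − 0 = 0, and there is no ∂_4, so H_3 ≅ 0.

(K is a triangulation of the 3-simplex.)

H_3 ≅ 0.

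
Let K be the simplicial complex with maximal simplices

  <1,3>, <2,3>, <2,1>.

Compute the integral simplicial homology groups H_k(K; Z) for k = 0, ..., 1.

Take the total order 1 < 2 < 3 on the vertex set. Then K (dimension 1) consists of the simplices:

  0-simplices (3): [1], [2], [3]
  1-simplices (3): [1,2], [1,3], [2,3]

so the chain groups are C_0 ≅ Z^3, C_1 ≅ Z^3.

∂_1: C_1 → C_0 sends each edge [p,q] (with p < q) to q − p.
As a 3×3 matrix over Z this has rank 2, with invariant factors (1,1).

From H_k ≅ ker(∂_k) / im(∂_{k+1}) we obtain:

  H_0: rank C_0 − rank ∂_1 = 3 − 2 = 1, and the invariant factors of ∂_1 are all 1, so H_0 = Z.
  H_1: rank ker ∂_1 − rank ∂_2 = (3 − 2) − 0 = 1, and there is no ∂_2, so H_1 = Z.

As a check, the Euler characteristic is 3 − 3 = 0, which agrees with 1 − 1 = 0.
(K is a triangulation of the circle S^1.)

H_0 ≅ Z,  H_1 ≅ Z.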